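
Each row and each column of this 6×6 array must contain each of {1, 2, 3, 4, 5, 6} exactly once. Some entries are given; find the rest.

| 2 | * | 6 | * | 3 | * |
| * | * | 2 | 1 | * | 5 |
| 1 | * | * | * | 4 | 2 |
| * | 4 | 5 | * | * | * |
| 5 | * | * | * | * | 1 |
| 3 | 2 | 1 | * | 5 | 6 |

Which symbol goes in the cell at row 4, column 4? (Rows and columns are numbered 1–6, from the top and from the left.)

2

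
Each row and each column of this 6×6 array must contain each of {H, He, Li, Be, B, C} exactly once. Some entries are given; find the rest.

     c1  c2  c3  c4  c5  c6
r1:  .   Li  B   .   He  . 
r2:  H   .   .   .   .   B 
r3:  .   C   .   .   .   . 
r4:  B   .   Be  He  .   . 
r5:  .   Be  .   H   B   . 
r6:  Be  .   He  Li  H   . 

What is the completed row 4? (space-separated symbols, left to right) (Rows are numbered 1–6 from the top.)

B H Be He C Li

(r1,c1) = C
(r1,c4) = Be
(r1,c6) = H
(r2,c2) = He
(r2,c4) = C
(r3,c4) = B
(r4,c2) = H
(r6,c2) = B
(r6,c6) = C
(r2,c3) = Li
(r2,c5) = Be
(r3,c3) = H
(r3,c5) = Li
(r4,c5) = C
(r4,c6) = Li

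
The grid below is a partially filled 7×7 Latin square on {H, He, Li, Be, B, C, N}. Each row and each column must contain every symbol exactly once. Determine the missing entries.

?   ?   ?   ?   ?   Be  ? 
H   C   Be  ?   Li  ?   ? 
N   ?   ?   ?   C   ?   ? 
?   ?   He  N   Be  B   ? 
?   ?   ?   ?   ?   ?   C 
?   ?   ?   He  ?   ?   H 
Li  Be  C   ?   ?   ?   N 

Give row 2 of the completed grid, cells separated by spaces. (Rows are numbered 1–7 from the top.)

H C Be B Li N He

(r2,c4): row 2 has {H,Li,Be,C}; column 4 has {He,N}, so it must be B.
(r2,c7): row 2 has {H,Li,Be,B,C}; column 7 has {H,C,N}, so it must be He.
(r4,c1): row 4 has {He,Be,B,N}; column 1 has {H,Li,N}, so it must be C.
(r4,c7): row 4 has {He,Be,B,C,N}; column 7 has {H,He,C,N}, so it must be Li.
(r7,c4): row 7 has {Li,Be,C,N}; column 4 has {He,B,N}, so it must be H.
(r7,c6): row 7 has {H,Li,Be,C,N}; column 6 has {Be,B}, so it must be He.
(r1,c7): row 1 has {Be}; column 7 has {H,He,Li,C,N}, so it must be B.
(r2,c6): row 2 has {H,He,Li,Be,B,C}; column 6 has {He,Be,B}, so it must be N.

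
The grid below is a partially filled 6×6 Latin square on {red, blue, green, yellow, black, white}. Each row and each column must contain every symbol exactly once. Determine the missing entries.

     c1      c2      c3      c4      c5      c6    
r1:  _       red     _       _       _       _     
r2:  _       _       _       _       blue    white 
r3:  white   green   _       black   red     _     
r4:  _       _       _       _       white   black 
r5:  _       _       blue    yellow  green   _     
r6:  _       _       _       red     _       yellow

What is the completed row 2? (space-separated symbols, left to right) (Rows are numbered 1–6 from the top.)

yellow black red green blue white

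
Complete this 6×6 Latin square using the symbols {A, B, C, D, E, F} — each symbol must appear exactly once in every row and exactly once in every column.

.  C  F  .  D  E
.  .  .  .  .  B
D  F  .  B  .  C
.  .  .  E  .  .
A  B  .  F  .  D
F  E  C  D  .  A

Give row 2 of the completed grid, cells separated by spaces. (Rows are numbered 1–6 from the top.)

E A D C F B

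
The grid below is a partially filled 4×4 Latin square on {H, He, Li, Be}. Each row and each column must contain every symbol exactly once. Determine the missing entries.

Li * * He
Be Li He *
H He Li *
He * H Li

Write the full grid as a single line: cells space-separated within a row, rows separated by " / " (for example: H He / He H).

(r1,c3) = Be
(r2,c4) = H
(r3,c4) = Be
(r4,c2) = Be
(r1,c2) = H

Li H Be He / Be Li He H / H He Li Be / He Be H Li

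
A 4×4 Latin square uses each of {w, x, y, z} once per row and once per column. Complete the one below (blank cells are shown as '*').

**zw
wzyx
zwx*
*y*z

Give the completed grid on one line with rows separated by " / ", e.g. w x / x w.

y x z w / w z y x / z w x y / x y w z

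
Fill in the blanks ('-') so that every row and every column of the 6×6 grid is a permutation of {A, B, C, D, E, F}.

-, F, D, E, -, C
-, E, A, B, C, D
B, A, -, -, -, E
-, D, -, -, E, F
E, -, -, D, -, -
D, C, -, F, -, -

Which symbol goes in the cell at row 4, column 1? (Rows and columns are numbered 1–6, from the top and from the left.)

C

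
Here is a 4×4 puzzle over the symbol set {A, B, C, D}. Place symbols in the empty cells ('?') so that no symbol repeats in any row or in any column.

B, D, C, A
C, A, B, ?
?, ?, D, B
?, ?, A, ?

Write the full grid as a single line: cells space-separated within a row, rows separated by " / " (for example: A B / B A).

B D C A / C A B D / A C D B / D B A C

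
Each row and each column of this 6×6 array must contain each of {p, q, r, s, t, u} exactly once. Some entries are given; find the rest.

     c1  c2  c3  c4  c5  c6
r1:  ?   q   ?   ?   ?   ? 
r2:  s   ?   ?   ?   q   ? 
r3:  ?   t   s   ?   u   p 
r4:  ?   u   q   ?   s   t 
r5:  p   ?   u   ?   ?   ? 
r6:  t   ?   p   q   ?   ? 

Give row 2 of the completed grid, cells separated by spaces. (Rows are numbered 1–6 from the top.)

s p t u q r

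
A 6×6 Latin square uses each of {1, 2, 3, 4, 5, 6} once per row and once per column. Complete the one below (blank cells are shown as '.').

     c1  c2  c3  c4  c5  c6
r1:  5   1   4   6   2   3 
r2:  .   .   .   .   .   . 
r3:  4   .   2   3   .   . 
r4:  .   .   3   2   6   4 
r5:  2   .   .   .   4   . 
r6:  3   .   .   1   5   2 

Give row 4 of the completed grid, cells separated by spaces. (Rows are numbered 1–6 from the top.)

At row 3, column 5: row 3 has {2,3,4}; column 5 has {2,4,5,6}; that leaves 1.
At row 4, column 1: row 4 has {2,3,4,6}; column 1 has {2,3,4,5}; that leaves 1.
At row 4, column 2: row 4 has {1,2,3,4,6}; column 2 has {1}; that leaves 5.

1 5 3 2 6 4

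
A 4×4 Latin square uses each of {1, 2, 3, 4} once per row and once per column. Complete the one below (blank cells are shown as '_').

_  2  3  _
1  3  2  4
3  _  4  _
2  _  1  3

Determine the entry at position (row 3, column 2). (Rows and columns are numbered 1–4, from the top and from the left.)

1

row 1 has {2,3}; column 1 has {1,2,3} — only 4 is left for (r1,c1).
row 1 has {2,3,4}; column 4 has {3,4} — only 1 is left for (r1,c4).
row 3 has {3,4}; column 2 has {2,3} — only 1 is left for (r3,c2).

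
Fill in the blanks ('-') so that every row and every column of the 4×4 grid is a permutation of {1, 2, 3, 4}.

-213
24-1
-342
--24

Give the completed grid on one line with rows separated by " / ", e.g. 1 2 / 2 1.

4 2 1 3 / 2 4 3 1 / 1 3 4 2 / 3 1 2 4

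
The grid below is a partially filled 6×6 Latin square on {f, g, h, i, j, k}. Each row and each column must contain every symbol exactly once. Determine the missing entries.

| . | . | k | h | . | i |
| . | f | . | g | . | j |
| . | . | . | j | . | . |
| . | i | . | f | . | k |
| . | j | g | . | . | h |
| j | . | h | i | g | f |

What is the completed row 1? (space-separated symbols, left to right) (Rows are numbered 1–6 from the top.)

f g k h j i

(r1,c2): row 1 has {h,i,k}; column 2 has {f,i,j}, so it must be g.
(r2,c3): row 2 has {f,g,j}; column 3 has {g,h,k}, so it must be i.
(r3,c3): row 3 has {j}; column 3 has {g,h,i,k}, so it must be f.
(r3,c6): row 3 has {f,j}; column 6 has {f,h,i,j,k}, so it must be g.
(r4,c3): row 4 has {f,i,k}; column 3 has {f,g,h,i,k}, so it must be j.
(r4,c5): row 4 has {f,i,j,k}; column 5 has {g}, so it must be h.
(r5,c4): row 5 has {g,h,j}; column 4 has {f,g,h,i,j}, so it must be k.
(r6,c2): row 6 has {f,g,h,i,j}; column 2 has {f,g,i,j}, so it must be k.
(r1,c1): row 1 has {g,h,i,k}; column 1 has {j}, so it must be f.
(r1,c5): row 1 has {f,g,h,i,k}; column 5 has {g,h}, so it must be j.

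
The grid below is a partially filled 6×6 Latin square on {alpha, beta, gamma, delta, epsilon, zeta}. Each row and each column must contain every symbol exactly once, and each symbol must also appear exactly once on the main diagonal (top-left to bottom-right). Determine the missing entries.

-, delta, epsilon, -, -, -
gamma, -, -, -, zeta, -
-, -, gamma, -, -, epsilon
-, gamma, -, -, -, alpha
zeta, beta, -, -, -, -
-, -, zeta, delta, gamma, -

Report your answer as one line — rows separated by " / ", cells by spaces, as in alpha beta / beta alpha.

alpha delta epsilon gamma beta zeta / gamma epsilon beta alpha zeta delta / delta zeta gamma beta alpha epsilon / beta gamma delta zeta epsilon alpha / zeta beta alpha epsilon delta gamma / epsilon alpha zeta delta gamma beta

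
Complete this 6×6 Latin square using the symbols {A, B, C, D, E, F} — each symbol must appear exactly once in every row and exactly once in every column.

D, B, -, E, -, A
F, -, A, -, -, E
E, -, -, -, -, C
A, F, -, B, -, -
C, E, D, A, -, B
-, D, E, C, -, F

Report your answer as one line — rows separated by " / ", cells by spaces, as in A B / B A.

Cell (r2,c2): row 2 has {A,E,F}; column 2 has {B,D,E,F} → C.
Cell (r2,c4): row 2 has {A,C,E,F}; column 4 has {A,B,C,E} → D.
Cell (r2,c5): row 2 has {A,C,D,E,F}; column 5 is empty so far → B.
Cell (r3,c2): row 3 has {C,E}; column 2 has {B,C,D,E,F} → A.
Cell (r3,c4): row 3 has {A,C,E}; column 4 has {A,B,C,D,E} → F.
Cell (r3,c5): row 3 has {A,C,E,F}; column 5 has {B} → D.
Cell (r4,c3): row 4 has {A,B,F}; column 3 has {A,D,E} → C.
Cell (r4,c5): row 4 has {A,B,C,F}; column 5 has {B,D} → E.
Cell (r4,c6): row 4 has {A,B,C,E,F}; column 6 has {A,B,C,E,F} → D.
Cell (r5,c5): row 5 has {A,B,C,D,E}; column 5 has {B,D,E} → F.
Cell (r6,c1): row 6 has {C,D,E,F}; column 1 has {A,C,D,E,F} → B.
Cell (r6,c5): row 6 has {B,C,D,E,F}; column 5 has {B,D,E,F} → A.
Cell (r1,c3): row 1 has {A,B,D,E}; column 3 has {A,C,D,E} → F.
Cell (r1,c5): row 1 has {A,B,D,E,F}; column 5 has {A,B,D,E,F} → C.
Cell (r3,c3): row 3 has {A,C,D,E,F}; column 3 has {A,C,D,E,F} → B.

D B F E C A / F C A D B E / E A B F D C / A F C B E D / C E D A F B / B D E C A F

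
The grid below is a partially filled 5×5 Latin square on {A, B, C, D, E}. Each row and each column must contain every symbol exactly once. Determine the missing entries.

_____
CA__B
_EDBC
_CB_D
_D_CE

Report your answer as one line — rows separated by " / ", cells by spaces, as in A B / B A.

row 1 is empty so far; column 2 has {A,C,D,E} — only B is left for (r1,c2).
row 1 has {B}; column 5 has {B,C,D,E} — only A is left for (r1,c5).
row 2 has {A,B,C}; column 3 has {B,D} — only E is left for (r2,c3).
row 2 has {A,B,C,E}; column 4 has {B,C} — only D is left for (r2,c4).
row 3 has {B,C,D,E}; column 1 has {C} — only A is left for (r3,c1).
row 4 has {B,C,D}; column 1 has {A,C} — only E is left for (r4,c1).
row 4 has {B,C,D,E}; column 4 has {B,C,D} — only A is left for (r4,c4).
row 5 has {C,D,E}; column 1 has {A,C,E} — only B is left for (r5,c1).
row 5 has {B,C,D,E}; column 3 has {B,D,E} — only A is left for (r5,c3).
row 1 has {A,B}; column 1 has {A,B,C,E} — only D is left for (r1,c1).
row 1 has {A,B,D}; column 3 has {A,B,D,E} — only C is left for (r1,c3).
row 1 has {A,B,C,D}; column 4 has {A,B,C,D} — only E is left for (r1,c4).

D B C E A / C A E D B / A E D B C / E C B A D / B D A C E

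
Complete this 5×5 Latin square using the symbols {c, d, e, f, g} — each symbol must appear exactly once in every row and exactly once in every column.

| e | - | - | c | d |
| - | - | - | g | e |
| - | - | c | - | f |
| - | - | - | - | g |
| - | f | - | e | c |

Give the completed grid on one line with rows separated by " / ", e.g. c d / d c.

e g f c d / f c d g e / g e c d f / c d e f g / d f g e c

row 1 has {c,d,e}; column 2 has {f} — only g is left for (r1,c2).
row 1 has {c,d,e,g}; column 3 has {c} — only f is left for (r1,c3).
row 2 has {e,g}; column 3 has {c,f} — only d is left for (r2,c3).
row 3 has {c,f}; column 4 has {c,e,g} — only d is left for (r3,c4).
row 4 has {g}; column 3 has {c,d,f} — only e is left for (r4,c3).
row 4 has {e,g}; column 4 has {c,d,e,g} — only f is left for (r4,c4).
row 5 has {c,e,f}; column 3 has {c,d,e,f} — only g is left for (r5,c3).
row 2 has {d,e,g}; column 2 has {f,g} — only c is left for (r2,c2).
row 3 has {c,d,f}; column 1 has {e} — only g is left for (r3,c1).
row 3 has {c,d,f,g}; column 2 has {c,f,g} — only e is left for (r3,c2).
row 4 has {e,f,g}; column 2 has {c,e,f,g} — only d is left for (r4,c2).
row 5 has {c,e,f,g}; column 1 has {e,g} — only d is left for (r5,c1).
row 2 has {c,d,e,g}; column 1 has {d,e,g} — only f is left for (r2,c1).
row 4 has {d,e,f,g}; column 1 has {d,e,f,g} — only c is left for (r4,c1).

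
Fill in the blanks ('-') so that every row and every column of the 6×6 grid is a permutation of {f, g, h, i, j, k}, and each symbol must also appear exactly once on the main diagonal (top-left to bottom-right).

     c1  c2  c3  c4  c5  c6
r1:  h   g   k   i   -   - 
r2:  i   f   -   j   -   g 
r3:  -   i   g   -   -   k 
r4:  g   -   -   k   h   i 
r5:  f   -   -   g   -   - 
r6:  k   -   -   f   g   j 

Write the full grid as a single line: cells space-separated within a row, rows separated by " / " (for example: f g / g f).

h g k i j f / i f h j k g / j i g h f k / g j f k h i / f k j g i h / k h i f g j

(r1,c6) = f
(r2,c3) = h
(r2,c5) = k
(r3,c1) = j
(r3,c4) = h
(r3,c5) = f
(r4,c2) = j
(r4,c3) = f
(r5,c5) = i
(r5,c6) = h
(r6,c2) = h
(r6,c3) = i
(r1,c5) = j
(r5,c2) = k
(r5,c3) = j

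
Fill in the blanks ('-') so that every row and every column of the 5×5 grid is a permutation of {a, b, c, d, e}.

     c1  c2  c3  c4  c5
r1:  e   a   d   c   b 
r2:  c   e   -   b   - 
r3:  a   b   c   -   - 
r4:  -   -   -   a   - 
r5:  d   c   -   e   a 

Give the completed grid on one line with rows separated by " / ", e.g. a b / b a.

row 2 has {b,c,e}; column 3 has {c,d} — only a is left for (r2,c3).
row 2 has {a,b,c,e}; column 5 has {a,b} — only d is left for (r2,c5).
row 3 has {a,b,c}; column 4 has {a,b,c,e} — only d is left for (r3,c4).
row 3 has {a,b,c,d}; column 5 has {a,b,d} — only e is left for (r3,c5).
row 4 has {a}; column 1 has {a,c,d,e} — only b is left for (r4,c1).
row 4 has {a,b}; column 2 has {a,b,c,e} — only d is left for (r4,c2).
row 4 has {a,b,d}; column 3 has {a,c,d} — only e is left for (r4,c3).
row 4 has {a,b,d,e}; column 5 has {a,b,d,e} — only c is left for (r4,c5).
row 5 has {a,c,d,e}; column 3 has {a,c,d,e} — only b is left for (r5,c3).

e a d c b / c e a b d / a b c d e / b d e a c / d c b e a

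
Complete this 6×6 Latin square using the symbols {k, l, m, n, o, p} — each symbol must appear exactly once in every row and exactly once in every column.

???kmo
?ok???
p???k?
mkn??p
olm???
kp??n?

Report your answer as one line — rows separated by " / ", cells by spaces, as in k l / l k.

row 1 has {k,m,o}; column 2 has {k,l,o,p} — only n is left for (r1,c2).
row 3 has {k,p}; column 2 has {k,l,n,o,p} — only m is left for (r3,c2).
row 5 has {l,m,o}; column 5 has {k,m,n} — only p is left for (r5,c5).
row 1 has {k,m,n,o}; column 1 has {k,m,o,p} — only l is left for (r1,c1).
row 1 has {k,l,m,n,o}; column 3 has {k,m,n} — only p is left for (r1,c3).
row 2 has {k,o}; column 1 has {k,l,m,o,p} — only n is left for (r2,c1).
row 2 has {k,n,o}; column 5 has {k,m,n,p} — only l is left for (r2,c5).
row 2 has {k,l,n,o}; column 6 has {o,p} — only m is left for (r2,c6).
row 4 has {k,m,n,p}; column 5 has {k,l,m,n,p} — only o is left for (r4,c5).
row 5 has {l,m,o,p}; column 4 has {k} — only n is left for (r5,c4).
row 5 has {l,m,n,o,p}; column 6 has {m,o,p} — only k is left for (r5,c6).
row 6 has {k,n,p}; column 6 has {k,m,o,p} — only l is left for (r6,c6).
row 2 has {k,l,m,n,o}; column 4 has {k,n} — only p is left for (r2,c4).
row 3 has {k,m,p}; column 6 has {k,l,m,o,p} — only n is left for (r3,c6).
row 4 has {k,m,n,o,p}; column 4 has {k,n,p} — only l is left for (r4,c4).
row 6 has {k,l,n,p}; column 3 has {k,m,n,p} — only o is left for (r6,c3).
row 6 has {k,l,n,o,p}; column 4 has {k,l,n,p} — only m is left for (r6,c4).
row 3 has {k,m,n,p}; column 3 has {k,m,n,o,p} — only l is left for (r3,c3).
row 3 has {k,l,m,n,p}; column 4 has {k,l,m,n,p} — only o is left for (r3,c4).

l n p k m o / n o k p l m / p m l o k n / m k n l o p / o l m n p k / k p o m n l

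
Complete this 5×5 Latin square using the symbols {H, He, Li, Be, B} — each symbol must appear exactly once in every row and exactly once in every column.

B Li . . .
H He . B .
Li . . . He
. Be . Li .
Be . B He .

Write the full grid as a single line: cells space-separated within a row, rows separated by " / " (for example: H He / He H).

(r4,c1) = He
(r4,c3) = H
(r4,c5) = B
(r5,c2) = H
(r5,c5) = Li
(r2,c5) = Be
(r3,c2) = B
(r3,c3) = Be
(r3,c4) = H
(r1,c3) = He
(r1,c4) = Be
(r1,c5) = H
(r2,c3) = Li

B Li He Be H / H He Li B Be / Li B Be H He / He Be H Li B / Be H B He Li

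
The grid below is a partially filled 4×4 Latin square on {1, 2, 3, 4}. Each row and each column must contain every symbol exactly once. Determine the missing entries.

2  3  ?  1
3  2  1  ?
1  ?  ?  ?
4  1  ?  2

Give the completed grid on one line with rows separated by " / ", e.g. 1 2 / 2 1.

2 3 4 1 / 3 2 1 4 / 1 4 2 3 / 4 1 3 2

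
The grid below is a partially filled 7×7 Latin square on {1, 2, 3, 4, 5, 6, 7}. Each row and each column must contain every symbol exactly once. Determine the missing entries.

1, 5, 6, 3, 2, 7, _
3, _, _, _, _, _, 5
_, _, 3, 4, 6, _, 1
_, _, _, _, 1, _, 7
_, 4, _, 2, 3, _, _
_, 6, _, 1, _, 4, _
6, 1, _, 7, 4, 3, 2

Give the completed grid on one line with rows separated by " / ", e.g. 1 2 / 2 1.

1 5 6 3 2 7 4 / 3 2 4 6 7 1 5 / 5 7 3 4 6 2 1 / 4 3 2 5 1 6 7 / 7 4 1 2 3 5 6 / 2 6 7 1 5 4 3 / 6 1 5 7 4 3 2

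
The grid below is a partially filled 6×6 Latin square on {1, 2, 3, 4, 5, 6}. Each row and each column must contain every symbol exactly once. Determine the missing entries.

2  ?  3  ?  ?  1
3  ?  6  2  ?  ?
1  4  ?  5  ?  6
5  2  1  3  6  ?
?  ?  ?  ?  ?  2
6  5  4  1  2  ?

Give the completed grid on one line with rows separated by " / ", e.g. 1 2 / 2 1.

2 6 3 4 5 1 / 3 1 6 2 4 5 / 1 4 2 5 3 6 / 5 2 1 3 6 4 / 4 3 5 6 1 2 / 6 5 4 1 2 3

(r1,c2) = 6
(r1,c4) = 4
(r1,c5) = 5
(r2,c2) = 1
(r2,c5) = 4
(r2,c6) = 5
(r3,c3) = 2
(r3,c5) = 3
(r4,c6) = 4
(r5,c1) = 4
(r5,c2) = 3
(r5,c3) = 5
(r5,c4) = 6
(r5,c5) = 1
(r6,c6) = 3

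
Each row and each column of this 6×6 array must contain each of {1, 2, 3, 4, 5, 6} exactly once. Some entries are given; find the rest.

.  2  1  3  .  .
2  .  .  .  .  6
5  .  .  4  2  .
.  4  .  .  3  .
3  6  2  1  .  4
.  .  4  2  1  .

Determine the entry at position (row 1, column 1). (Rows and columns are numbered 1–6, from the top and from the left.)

4

At row 1, column 6: row 1 has {1,2,3}; column 6 has {4,6}; that leaves 5.
At row 2, column 4: row 2 has {2,6}; column 4 has {1,2,3,4}; that leaves 5.
At row 2, column 5: row 2 has {2,5,6}; column 5 has {1,2,3}; that leaves 4.
At row 4, column 4: row 4 has {3,4}; column 4 has {1,2,3,4,5}; that leaves 6.
At row 5, column 5: row 5 has {1,2,3,4,6}; column 5 has {1,2,3,4}; that leaves 5.
At row 6, column 1: row 6 has {1,2,4}; column 1 has {2,3,5}; that leaves 6.
At row 6, column 6: row 6 has {1,2,4,6}; column 6 has {4,5,6}; that leaves 3.
At row 1, column 1: row 1 has {1,2,3,5}; column 1 has {2,3,5,6}; that leaves 4.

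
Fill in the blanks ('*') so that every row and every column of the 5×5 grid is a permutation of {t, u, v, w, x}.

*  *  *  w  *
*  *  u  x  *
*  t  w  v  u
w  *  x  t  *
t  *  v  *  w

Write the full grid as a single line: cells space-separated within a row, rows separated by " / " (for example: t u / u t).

Cell (r1,c3): row 1 has {w}; column 3 has {u,v,w,x} → t.
Cell (r2,c1): row 2 has {u,x}; column 1 has {t,w} → v.
Cell (r2,c2): row 2 has {u,v,x}; column 2 has {t} → w.
Cell (r2,c5): row 2 has {u,v,w,x}; column 5 has {u,w} → t.
Cell (r3,c1): row 3 has {t,u,v,w}; column 1 has {t,v,w} → x.
Cell (r4,c5): row 4 has {t,w,x}; column 5 has {t,u,w} → v.
Cell (r5,c4): row 5 has {t,v,w}; column 4 has {t,v,w,x} → u.
Cell (r1,c1): row 1 has {t,w}; column 1 has {t,v,w,x} → u.
Cell (r1,c5): row 1 has {t,u,w}; column 5 has {t,u,v,w} → x.
Cell (r4,c2): row 4 has {t,v,w,x}; column 2 has {t,w} → u.
Cell (r5,c2): row 5 has {t,u,v,w}; column 2 has {t,u,w} → x.
Cell (r1,c2): row 1 has {t,u,w,x}; column 2 has {t,u,w,x} → v.

u v t w x / v w u x t / x t w v u / w u x t v / t x v u w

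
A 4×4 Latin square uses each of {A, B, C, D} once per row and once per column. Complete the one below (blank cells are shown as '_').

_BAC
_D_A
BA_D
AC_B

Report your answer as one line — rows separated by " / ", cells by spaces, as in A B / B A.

D B A C / C D B A / B A C D / A C D B

Cell (r1,c1): row 1 has {A,B,C}; column 1 has {A,B} → D.
Cell (r2,c1): row 2 has {A,D}; column 1 has {A,B,D} → C.
Cell (r2,c3): row 2 has {A,C,D}; column 3 has {A} → B.
Cell (r3,c3): row 3 has {A,B,D}; column 3 has {A,B} → C.
Cell (r4,c3): row 4 has {A,B,C}; column 3 has {A,B,C} → D.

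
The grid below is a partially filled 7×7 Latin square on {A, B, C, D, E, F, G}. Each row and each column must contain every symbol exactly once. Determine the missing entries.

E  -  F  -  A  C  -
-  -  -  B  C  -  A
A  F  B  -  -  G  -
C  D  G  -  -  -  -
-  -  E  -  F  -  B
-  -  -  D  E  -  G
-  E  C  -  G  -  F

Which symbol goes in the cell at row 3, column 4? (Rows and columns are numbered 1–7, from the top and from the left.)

E

(r1,c4) = G
(r1,c7) = D
(r2,c2) = G
(r2,c3) = D
(r3,c5) = D
(r4,c5) = B
(r4,c7) = E
(r6,c3) = A
(r7,c4) = A
(r1,c2) = B
(r2,c1) = F
(r2,c6) = E
(r3,c7) = C
(r4,c4) = F
(r4,c6) = A
(r5,c4) = C
(r5,c6) = D
(r6,c1) = B
(r6,c2) = C
(r6,c6) = F
(r7,c1) = D
(r7,c6) = B
(r3,c4) = E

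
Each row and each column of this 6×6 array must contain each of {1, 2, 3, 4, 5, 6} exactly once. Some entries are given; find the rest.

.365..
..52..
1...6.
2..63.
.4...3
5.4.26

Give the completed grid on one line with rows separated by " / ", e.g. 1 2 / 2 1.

row 1 has {3,5,6}; column 1 has {1,2,5} — only 4 is left for (r1,c1).
row 1 has {3,4,5,6}; column 5 has {2,3,6} — only 1 is left for (r1,c5).
row 1 has {1,3,4,5,6}; column 6 has {3,6} — only 2 is left for (r1,c6).
row 2 has {2,5}; column 5 has {1,2,3,6} — only 4 is left for (r2,c5).
row 2 has {2,4,5}; column 6 has {2,3,6} — only 1 is left for (r2,c6).
row 4 has {2,3,6}; column 3 has {4,5,6} — only 1 is left for (r4,c3).
row 5 has {3,4}; column 1 has {1,2,4,5} — only 6 is left for (r5,c1).
row 5 has {3,4,6}; column 3 has {1,4,5,6} — only 2 is left for (r5,c3).
row 5 has {2,3,4,6}; column 4 has {2,5,6} — only 1 is left for (r5,c4).
row 5 has {1,2,3,4,6}; column 5 has {1,2,3,4,6} — only 5 is left for (r5,c5).
row 6 has {2,4,5,6}; column 2 has {3,4} — only 1 is left for (r6,c2).
row 6 has {1,2,4,5,6}; column 4 has {1,2,5,6} — only 3 is left for (r6,c4).
row 2 has {1,2,4,5}; column 1 has {1,2,4,5,6} — only 3 is left for (r2,c1).
row 2 has {1,2,3,4,5}; column 2 has {1,3,4} — only 6 is left for (r2,c2).
row 3 has {1,6}; column 3 has {1,2,4,5,6} — only 3 is left for (r3,c3).
row 3 has {1,3,6}; column 4 has {1,2,3,5,6} — only 4 is left for (r3,c4).
row 3 has {1,3,4,6}; column 6 has {1,2,3,6} — only 5 is left for (r3,c6).
row 4 has {1,2,3,6}; column 2 has {1,3,4,6} — only 5 is left for (r4,c2).
row 4 has {1,2,3,5,6}; column 6 has {1,2,3,5,6} — only 4 is left for (r4,c6).
row 3 has {1,3,4,5,6}; column 2 has {1,3,4,5,6} — only 2 is left for (r3,c2).

4 3 6 5 1 2 / 3 6 5 2 4 1 / 1 2 3 4 6 5 / 2 5 1 6 3 4 / 6 4 2 1 5 3 / 5 1 4 3 2 6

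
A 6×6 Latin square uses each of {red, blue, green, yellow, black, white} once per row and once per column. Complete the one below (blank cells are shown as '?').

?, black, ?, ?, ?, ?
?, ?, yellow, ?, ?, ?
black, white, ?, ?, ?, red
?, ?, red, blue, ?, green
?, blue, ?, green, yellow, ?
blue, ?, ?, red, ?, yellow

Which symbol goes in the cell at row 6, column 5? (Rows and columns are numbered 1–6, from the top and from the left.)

(r3,c4): row 3 has {red,black,white}; column 4 has {red,blue,green}, so it must be yellow.
(r4,c2): row 4 has {red,blue,green}; column 2 has {blue,black,white}, so it must be yellow.
(r6,c2): row 6 has {red,blue,yellow}; column 2 has {blue,yellow,black,white}, so it must be green.
(r1,c4): row 1 has {black}; column 4 has {red,blue,green,yellow}, so it must be white.
(r1,c6): row 1 has {black,white}; column 6 has {red,green,yellow}, so it must be blue.
(r2,c2): row 2 has {yellow}; column 2 has {blue,green,yellow,black,white}, so it must be red.
(r2,c4): row 2 has {red,yellow}; column 4 has {red,blue,green,yellow,white}, so it must be black.
(r2,c6): row 2 has {red,yellow,black}; column 6 has {red,blue,green,yellow}, so it must be white.
(r4,c1): row 4 has {red,blue,green,yellow}; column 1 has {blue,black}, so it must be white.
(r4,c5): row 4 has {red,blue,green,yellow,white}; column 5 has {yellow}, so it must be black.
(r5,c1): row 5 has {blue,green,yellow}; column 1 has {blue,black,white}, so it must be red.
(r5,c6): row 5 has {red,blue,green,yellow}; column 6 has {red,blue,green,yellow,white}, so it must be black.
(r6,c5): row 6 has {red,blue,green,yellow}; column 5 has {yellow,black}, so it must be white.

white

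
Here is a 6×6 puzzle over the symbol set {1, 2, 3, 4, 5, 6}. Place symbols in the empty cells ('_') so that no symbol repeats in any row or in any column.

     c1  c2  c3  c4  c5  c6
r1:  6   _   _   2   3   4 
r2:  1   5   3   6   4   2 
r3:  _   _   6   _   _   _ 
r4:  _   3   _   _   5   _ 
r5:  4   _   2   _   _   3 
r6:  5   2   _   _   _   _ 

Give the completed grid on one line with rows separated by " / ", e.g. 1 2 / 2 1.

Cell (r1,c2): row 1 has {2,3,4,6}; column 2 has {2,3,5} → 1.
Cell (r1,c3): row 1 has {1,2,3,4,6}; column 3 has {2,3,6} → 5.
Cell (r3,c2): row 3 has {6}; column 2 has {1,2,3,5} → 4.
Cell (r4,c1): row 4 has {3,5}; column 1 has {1,4,5,6} → 2.
Cell (r5,c2): row 5 has {2,3,4}; column 2 has {1,2,3,4,5} → 6.
Cell (r5,c5): row 5 has {2,3,4,6}; column 5 has {3,4,5} → 1.
Cell (r6,c5): row 6 has {2,5}; column 5 has {1,3,4,5} → 6.
Cell (r6,c6): row 6 has {2,5,6}; column 6 has {2,3,4} → 1.
Cell (r3,c1): row 3 has {4,6}; column 1 has {1,2,4,5,6} → 3.
Cell (r3,c5): row 3 has {3,4,6}; column 5 has {1,3,4,5,6} → 2.
Cell (r3,c6): row 3 has {2,3,4,6}; column 6 has {1,2,3,4} → 5.
Cell (r4,c6): row 4 has {2,3,5}; column 6 has {1,2,3,4,5} → 6.
Cell (r5,c4): row 5 has {1,2,3,4,6}; column 4 has {2,6} → 5.
Cell (r6,c3): row 6 has {1,2,5,6}; column 3 has {2,3,5,6} → 4.
Cell (r6,c4): row 6 has {1,2,4,5,6}; column 4 has {2,5,6} → 3.
Cell (r3,c4): row 3 has {2,3,4,5,6}; column 4 has {2,3,5,6} → 1.
Cell (r4,c3): row 4 has {2,3,5,6}; column 3 has {2,3,4,5,6} → 1.
Cell (r4,c4): row 4 has {1,2,3,5,6}; column 4 has {1,2,3,5,6} → 4.

6 1 5 2 3 4 / 1 5 3 6 4 2 / 3 4 6 1 2 5 / 2 3 1 4 5 6 / 4 6 2 5 1 3 / 5 2 4 3 6 1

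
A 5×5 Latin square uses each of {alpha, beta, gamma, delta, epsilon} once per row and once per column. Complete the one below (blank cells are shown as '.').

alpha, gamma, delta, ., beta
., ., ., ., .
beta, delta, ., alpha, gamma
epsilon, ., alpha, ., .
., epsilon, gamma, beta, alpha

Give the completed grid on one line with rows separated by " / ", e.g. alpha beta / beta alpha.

At row 1, column 4: row 1 has {alpha,beta,gamma,delta}; column 4 has {alpha,beta}; that leaves epsilon.
At row 3, column 3: row 3 has {alpha,beta,gamma,delta}; column 3 has {alpha,gamma,delta}; that leaves epsilon.
At row 4, column 2: row 4 has {alpha,epsilon}; column 2 has {gamma,delta,epsilon}; that leaves beta.
At row 4, column 5: row 4 has {alpha,beta,epsilon}; column 5 has {alpha,beta,gamma}; that leaves delta.
At row 5, column 1: row 5 has {alpha,beta,gamma,epsilon}; column 1 has {alpha,beta,epsilon}; that leaves delta.
At row 2, column 1: row 2 is empty so far; column 1 has {alpha,beta,delta,epsilon}; that leaves gamma.
At row 2, column 2: row 2 has {gamma}; column 2 has {beta,gamma,delta,epsilon}; that leaves alpha.
At row 2, column 3: row 2 has {alpha,gamma}; column 3 has {alpha,gamma,delta,epsilon}; that leaves beta.
At row 2, column 4: row 2 has {alpha,beta,gamma}; column 4 has {alpha,beta,epsilon}; that leaves delta.
At row 2, column 5: row 2 has {alpha,beta,gamma,delta}; column 5 has {alpha,beta,gamma,delta}; that leaves epsilon.
At row 4, column 4: row 4 has {alpha,beta,delta,epsilon}; column 4 has {alpha,beta,delta,epsilon}; that leaves gamma.

alpha gamma delta epsilon beta / gamma alpha beta delta epsilon / beta delta epsilon alpha gamma / epsilon beta alpha gamma delta / delta epsilon gamma beta alpha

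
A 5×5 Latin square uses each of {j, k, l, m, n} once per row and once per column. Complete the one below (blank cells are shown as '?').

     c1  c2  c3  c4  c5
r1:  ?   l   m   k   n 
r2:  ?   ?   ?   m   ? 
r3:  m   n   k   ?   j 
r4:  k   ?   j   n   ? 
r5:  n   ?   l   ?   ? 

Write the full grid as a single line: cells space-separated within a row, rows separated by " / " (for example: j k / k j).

(r1,c1) = j
(r2,c1) = l
(r2,c3) = n
(r2,c5) = k
(r3,c4) = l
(r4,c2) = m
(r4,c5) = l
(r5,c4) = j
(r5,c5) = m
(r2,c2) = j
(r5,c2) = k

j l m k n / l j n m k / m n k l j / k m j n l / n k l j m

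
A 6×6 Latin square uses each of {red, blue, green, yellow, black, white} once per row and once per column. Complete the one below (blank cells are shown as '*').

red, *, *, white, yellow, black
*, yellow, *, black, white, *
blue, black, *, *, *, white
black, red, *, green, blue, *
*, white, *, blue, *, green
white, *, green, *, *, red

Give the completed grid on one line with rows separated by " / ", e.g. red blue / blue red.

(r1,c3) = blue
(r2,c1) = green
(r2,c3) = red
(r2,c6) = blue
(r3,c3) = yellow
(r3,c4) = red
(r3,c5) = green
(r4,c3) = white
(r4,c6) = yellow
(r5,c1) = yellow
(r5,c3) = black
(r5,c5) = red
(r6,c2) = blue
(r6,c4) = yellow
(r6,c5) = black
(r1,c2) = green

red green blue white yellow black / green yellow red black white blue / blue black yellow red green white / black red white green blue yellow / yellow white black blue red green / white blue green yellow black red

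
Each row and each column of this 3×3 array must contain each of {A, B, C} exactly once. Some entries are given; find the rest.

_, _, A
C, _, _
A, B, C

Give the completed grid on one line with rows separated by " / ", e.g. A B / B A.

B C A / C A B / A B C

(r1,c1) = B
(r1,c2) = C
(r2,c2) = A
(r2,c3) = B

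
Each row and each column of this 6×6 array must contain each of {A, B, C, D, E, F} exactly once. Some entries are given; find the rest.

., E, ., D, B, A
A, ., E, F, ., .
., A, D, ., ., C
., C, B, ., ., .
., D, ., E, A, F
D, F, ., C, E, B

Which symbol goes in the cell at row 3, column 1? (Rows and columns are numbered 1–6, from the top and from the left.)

Cell (r2,c2): row 2 has {A,E,F}; column 2 has {A,C,D,E,F} → B.
Cell (r2,c6): row 2 has {A,B,E,F}; column 6 has {A,B,C,F} → D.
Cell (r3,c4): row 3 has {A,C,D}; column 4 has {C,D,E,F} → B.
Cell (r3,c5): row 3 has {A,B,C,D}; column 5 has {A,B,E} → F.
Cell (r4,c4): row 4 has {B,C}; column 4 has {B,C,D,E,F} → A.
Cell (r4,c5): row 4 has {A,B,C}; column 5 has {A,B,E,F} → D.
Cell (r4,c6): row 4 has {A,B,C,D}; column 6 has {A,B,C,D,F} → E.
Cell (r5,c3): row 5 has {A,D,E,F}; column 3 has {B,D,E} → C.
Cell (r6,c3): row 6 has {B,C,D,E,F}; column 3 has {B,C,D,E} → A.
Cell (r1,c3): row 1 has {A,B,D,E}; column 3 has {A,B,C,D,E} → F.
Cell (r2,c5): row 2 has {A,B,D,E,F}; column 5 has {A,B,D,E,F} → C.
Cell (r3,c1): row 3 has {A,B,C,D,F}; column 1 has {A,D} → E.

E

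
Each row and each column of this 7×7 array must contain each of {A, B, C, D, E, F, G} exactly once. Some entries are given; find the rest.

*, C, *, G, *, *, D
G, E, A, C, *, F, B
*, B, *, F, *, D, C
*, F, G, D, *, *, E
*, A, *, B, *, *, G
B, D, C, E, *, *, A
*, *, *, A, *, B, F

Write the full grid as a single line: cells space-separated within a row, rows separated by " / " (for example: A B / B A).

F C B G A E D / G E A C D F B / A B E F G D C / C F G D B A E / D A F B E C G / B D C E F G A / E G D A C B F

(r2,c5): row 2 has {A,B,C,E,F,G}; column 5 is empty so far, so it must be D.
(r3,c3): row 3 has {B,C,D,F}; column 3 has {A,C,G}, so it must be E.
(r6,c6): row 6 has {A,B,C,D,E}; column 6 has {B,D,F}, so it must be G.
(r7,c2): row 7 has {A,B,F}; column 2 has {A,B,C,D,E,F}, so it must be G.
(r7,c3): row 7 has {A,B,F,G}; column 3 has {A,C,E,G}, so it must be D.
(r3,c1): row 3 has {B,C,D,E,F}; column 1 has {B,G}, so it must be A.
(r3,c5): row 3 has {A,B,C,D,E,F}; column 5 has {D}, so it must be G.
(r4,c1): row 4 has {D,E,F,G}; column 1 has {A,B,G}, so it must be C.
(r4,c6): row 4 has {C,D,E,F,G}; column 6 has {B,D,F,G}, so it must be A.
(r5,c3): row 5 has {A,B,G}; column 3 has {A,C,D,E,G}, so it must be F.
(r6,c5): row 6 has {A,B,C,D,E,G}; column 5 has {D,G}, so it must be F.
(r7,c1): row 7 has {A,B,D,F,G}; column 1 has {A,B,C,G}, so it must be E.
(r7,c5): row 7 has {A,B,D,E,F,G}; column 5 has {D,F,G}, so it must be C.
(r1,c1): row 1 has {C,D,G}; column 1 has {A,B,C,E,G}, so it must be F.
(r1,c3): row 1 has {C,D,F,G}; column 3 has {A,C,D,E,F,G}, so it must be B.
(r1,c6): row 1 has {B,C,D,F,G}; column 6 has {A,B,D,F,G}, so it must be E.
(r4,c5): row 4 has {A,C,D,E,F,G}; column 5 has {C,D,F,G}, so it must be B.
(r5,c1): row 5 has {A,B,F,G}; column 1 has {A,B,C,E,F,G}, so it must be D.
(r5,c5): row 5 has {A,B,D,F,G}; column 5 has {B,C,D,F,G}, so it must be E.
(r5,c6): row 5 has {A,B,D,E,F,G}; column 6 has {A,B,D,E,F,G}, so it must be C.
(r1,c5): row 1 has {B,C,D,E,F,G}; column 5 has {B,C,D,E,F,G}, so it must be A.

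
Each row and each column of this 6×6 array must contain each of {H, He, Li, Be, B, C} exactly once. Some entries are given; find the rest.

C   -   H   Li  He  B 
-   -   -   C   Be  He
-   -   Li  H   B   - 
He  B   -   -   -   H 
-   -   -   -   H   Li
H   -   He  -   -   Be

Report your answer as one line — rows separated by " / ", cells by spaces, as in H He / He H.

C Be H Li He B / Li H B C Be He / Be He Li H B C / He B C Be Li H / B C Be He H Li / H Li He B C Be

(r1,c2): row 1 has {H,He,Li,B,C}; column 2 has {B}, so it must be Be.
(r2,c3): row 2 has {He,Be,C}; column 3 has {H,He,Li}, so it must be B.
(r3,c1): row 3 has {H,Li,B}; column 1 has {H,He,C}, so it must be Be.
(r3,c6): row 3 has {H,Li,Be,B}; column 6 has {H,He,Li,Be,B}, so it must be C.
(r4,c4): row 4 has {H,He,B}; column 4 has {H,Li,C}, so it must be Be.
(r5,c1): row 5 has {H,Li}; column 1 has {H,He,Be,C}, so it must be B.
(r5,c4): row 5 has {H,Li,B}; column 4 has {H,Li,Be,C}, so it must be He.
(r6,c4): row 6 has {H,He,Be}; column 4 has {H,He,Li,Be,C}, so it must be B.
(r2,c1): row 2 has {He,Be,B,C}; column 1 has {H,He,Be,B,C}, so it must be Li.
(r2,c2): row 2 has {He,Li,Be,B,C}; column 2 has {Be,B}, so it must be H.
(r3,c2): row 3 has {H,Li,Be,B,C}; column 2 has {H,Be,B}, so it must be He.
(r4,c3): row 4 has {H,He,Be,B}; column 3 has {H,He,Li,B}, so it must be C.
(r4,c5): row 4 has {H,He,Be,B,C}; column 5 has {H,He,Be,B}, so it must be Li.
(r5,c2): row 5 has {H,He,Li,B}; column 2 has {H,He,Be,B}, so it must be C.
(r5,c3): row 5 has {H,He,Li,B,C}; column 3 has {H,He,Li,B,C}, so it must be Be.
(r6,c2): row 6 has {H,He,Be,B}; column 2 has {H,He,Be,B,C}, so it must be Li.
(r6,c5): row 6 has {H,He,Li,Be,B}; column 5 has {H,He,Li,Be,B}, so it must be C.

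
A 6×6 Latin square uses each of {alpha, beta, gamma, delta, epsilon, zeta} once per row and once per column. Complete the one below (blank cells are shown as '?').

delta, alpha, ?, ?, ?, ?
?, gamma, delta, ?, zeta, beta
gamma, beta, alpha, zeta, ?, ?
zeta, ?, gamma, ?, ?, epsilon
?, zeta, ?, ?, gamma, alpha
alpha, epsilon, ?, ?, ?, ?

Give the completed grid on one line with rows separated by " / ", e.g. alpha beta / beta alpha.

(r2,c1) = epsilon
(r2,c4) = alpha
(r3,c6) = delta
(r4,c2) = delta
(r4,c4) = beta
(r4,c5) = alpha
(r5,c1) = beta
(r5,c3) = epsilon
(r5,c4) = delta
(r6,c4) = gamma
(r6,c6) = zeta
(r1,c4) = epsilon
(r1,c5) = beta
(r1,c6) = gamma
(r3,c5) = epsilon
(r6,c3) = beta
(r6,c5) = delta
(r1,c3) = zeta

delta alpha zeta epsilon beta gamma / epsilon gamma delta alpha zeta beta / gamma beta alpha zeta epsilon delta / zeta delta gamma beta alpha epsilon / beta zeta epsilon delta gamma alpha / alpha epsilon beta gamma delta zeta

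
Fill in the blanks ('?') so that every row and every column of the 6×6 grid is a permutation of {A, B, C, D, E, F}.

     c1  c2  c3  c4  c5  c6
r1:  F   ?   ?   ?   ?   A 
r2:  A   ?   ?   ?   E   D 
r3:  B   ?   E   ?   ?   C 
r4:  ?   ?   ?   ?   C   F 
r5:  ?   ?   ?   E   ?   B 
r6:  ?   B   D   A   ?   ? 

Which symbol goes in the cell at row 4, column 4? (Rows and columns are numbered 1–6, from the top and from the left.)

Cell (r6,c5): row 6 has {A,B,D}; column 5 has {C,E} → F.
Cell (r6,c6): row 6 has {A,B,D,F}; column 6 has {A,B,C,D,F} → E.
Cell (r6,c1): row 6 has {A,B,D,E,F}; column 1 has {A,B,F} → C.
Cell (r5,c1): row 5 has {B,E}; column 1 has {A,B,C,F} → D.
Cell (r5,c5): row 5 has {B,D,E}; column 5 has {C,E,F} → A.
Cell (r3,c5): row 3 has {B,C,E}; column 5 has {A,C,E,F} → D.
Cell (r4,c1): row 4 has {C,F}; column 1 has {A,B,C,D,F} → E.
Cell (r1,c5): row 1 has {A,F}; column 5 has {A,C,D,E,F} → B.
Cell (r3,c4): row 3 has {B,C,D,E}; column 4 has {A,E} → F.
Cell (r1,c3): row 1 has {A,B,F}; column 3 has {D,E} → C.
Cell (r1,c4): row 1 has {A,B,C,F}; column 4 has {A,E,F} → D.
Cell (r3,c2): row 3 has {B,C,D,E,F}; column 2 has {B} → A.
Cell (r4,c2): row 4 has {C,E,F}; column 2 has {A,B} → D.
Cell (r4,c4): row 4 has {C,D,E,F}; column 4 has {A,D,E,F} → B.

B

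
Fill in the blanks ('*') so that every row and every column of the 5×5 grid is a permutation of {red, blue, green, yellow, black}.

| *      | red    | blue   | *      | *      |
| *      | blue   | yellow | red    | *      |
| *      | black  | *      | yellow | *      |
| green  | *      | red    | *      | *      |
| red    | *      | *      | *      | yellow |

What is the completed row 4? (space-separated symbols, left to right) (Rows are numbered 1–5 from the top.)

green yellow red black blue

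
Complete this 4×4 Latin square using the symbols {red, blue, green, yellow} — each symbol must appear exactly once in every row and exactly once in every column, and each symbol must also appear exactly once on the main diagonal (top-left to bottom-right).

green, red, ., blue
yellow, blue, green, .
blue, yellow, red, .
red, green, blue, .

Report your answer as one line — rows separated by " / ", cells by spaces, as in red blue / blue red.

(r1,c3) = yellow
(r2,c4) = red
(r3,c4) = green
(r4,c4) = yellow

green red yellow blue / yellow blue green red / blue yellow red green / red green blue yellow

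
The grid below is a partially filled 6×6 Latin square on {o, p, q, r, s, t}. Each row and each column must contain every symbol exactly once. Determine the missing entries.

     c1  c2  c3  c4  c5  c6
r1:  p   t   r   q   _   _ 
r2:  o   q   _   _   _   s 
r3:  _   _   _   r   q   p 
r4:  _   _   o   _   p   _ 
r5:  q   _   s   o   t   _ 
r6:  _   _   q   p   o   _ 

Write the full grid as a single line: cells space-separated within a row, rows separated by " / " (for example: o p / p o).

p t r q s o / o q p t r s / s o t r q p / t r o s p q / q p s o t r / r s q p o t

Cell (r1,c5): row 1 has {p,q,r,t}; column 5 has {o,p,q,t} → s.
Cell (r1,c6): row 1 has {p,q,r,s,t}; column 6 has {p,s} → o.
Cell (r2,c4): row 2 has {o,q,s}; column 4 has {o,p,q,r} → t.
Cell (r2,c5): row 2 has {o,q,s,t}; column 5 has {o,p,q,s,t} → r.
Cell (r3,c3): row 3 has {p,q,r}; column 3 has {o,q,r,s} → t.
Cell (r4,c4): row 4 has {o,p}; column 4 has {o,p,q,r,t} → s.
Cell (r5,c6): row 5 has {o,q,s,t}; column 6 has {o,p,s} → r.
Cell (r6,c6): row 6 has {o,p,q}; column 6 has {o,p,r,s} → t.
Cell (r2,c3): row 2 has {o,q,r,s,t}; column 3 has {o,q,r,s,t} → p.
Cell (r3,c1): row 3 has {p,q,r,t}; column 1 has {o,p,q} → s.
Cell (r3,c2): row 3 has {p,q,r,s,t}; column 2 has {q,t} → o.
Cell (r4,c2): row 4 has {o,p,s}; column 2 has {o,q,t} → r.
Cell (r4,c6): row 4 has {o,p,r,s}; column 6 has {o,p,r,s,t} → q.
Cell (r5,c2): row 5 has {o,q,r,s,t}; column 2 has {o,q,r,t} → p.
Cell (r6,c1): row 6 has {o,p,q,t}; column 1 has {o,p,q,s} → r.
Cell (r6,c2): row 6 has {o,p,q,r,t}; column 2 has {o,p,q,r,t} → s.
Cell (r4,c1): row 4 has {o,p,q,r,s}; column 1 has {o,p,q,r,s} → t.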